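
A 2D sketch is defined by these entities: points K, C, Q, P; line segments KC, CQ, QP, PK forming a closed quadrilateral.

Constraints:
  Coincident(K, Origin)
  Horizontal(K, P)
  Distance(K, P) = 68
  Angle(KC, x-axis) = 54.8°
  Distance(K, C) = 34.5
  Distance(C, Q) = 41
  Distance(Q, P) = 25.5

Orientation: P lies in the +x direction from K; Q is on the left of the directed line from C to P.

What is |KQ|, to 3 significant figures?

65.4

Checks: |CQ| = 41.00 ✓; |QP| = 25.50 ✓.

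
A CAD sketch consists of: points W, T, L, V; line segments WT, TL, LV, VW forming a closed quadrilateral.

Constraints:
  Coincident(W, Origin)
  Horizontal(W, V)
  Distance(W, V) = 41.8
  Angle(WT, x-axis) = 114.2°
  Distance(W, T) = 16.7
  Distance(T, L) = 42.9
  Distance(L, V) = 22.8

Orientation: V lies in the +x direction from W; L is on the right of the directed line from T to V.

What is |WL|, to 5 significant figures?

28.130

Checks: |TL| = 42.90 ✓; |LV| = 22.80 ✓.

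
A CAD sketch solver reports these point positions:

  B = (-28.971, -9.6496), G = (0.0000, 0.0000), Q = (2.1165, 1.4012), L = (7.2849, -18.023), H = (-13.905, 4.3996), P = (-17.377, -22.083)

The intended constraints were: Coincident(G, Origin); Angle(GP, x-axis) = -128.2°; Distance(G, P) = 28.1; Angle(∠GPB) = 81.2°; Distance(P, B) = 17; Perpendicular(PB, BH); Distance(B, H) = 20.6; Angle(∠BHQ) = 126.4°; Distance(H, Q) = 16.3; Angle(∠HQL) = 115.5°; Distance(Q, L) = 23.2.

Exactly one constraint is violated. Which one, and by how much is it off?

Distance(Q, L) = 23.2 — off by 3.10.

G = (0.00, 0.00) ✓; GP at -128.2° ✓; |GP| = 28.10 ✓; ∠GPB = 81.20° ✓; |PB| = 17.00 ✓; ∠(PB, BH) = 90.00° ✓; |BH| = 20.60 ✓; ∠BHQ = 126.4° ✓; |HQ| = 16.30 ✓; ∠HQL = 115.5° ✓; |QL| = 20.10 ✗.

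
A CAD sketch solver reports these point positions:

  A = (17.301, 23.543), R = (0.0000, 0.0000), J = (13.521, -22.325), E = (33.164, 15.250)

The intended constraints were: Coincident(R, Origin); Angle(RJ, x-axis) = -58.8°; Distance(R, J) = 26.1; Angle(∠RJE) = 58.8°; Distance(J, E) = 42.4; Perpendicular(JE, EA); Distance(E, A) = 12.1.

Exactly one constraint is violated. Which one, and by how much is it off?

Distance(E, A) = 12.1 — off by 5.80.

R = (0.00, 0.00) ✓; RJ at -58.80° ✓; |RJ| = 26.10 ✓; ∠RJE = 58.80° ✓; |JE| = 42.40 ✓; ∠(JE, EA) = 90.00° ✓; |EA| = 17.90 ✗.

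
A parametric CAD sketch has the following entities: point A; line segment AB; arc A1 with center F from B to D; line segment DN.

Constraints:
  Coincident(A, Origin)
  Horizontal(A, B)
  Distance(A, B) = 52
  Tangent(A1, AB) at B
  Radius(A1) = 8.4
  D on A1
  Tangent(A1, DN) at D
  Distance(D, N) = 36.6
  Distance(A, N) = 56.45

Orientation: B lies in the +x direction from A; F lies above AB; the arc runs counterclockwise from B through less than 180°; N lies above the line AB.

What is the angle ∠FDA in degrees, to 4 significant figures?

23.84°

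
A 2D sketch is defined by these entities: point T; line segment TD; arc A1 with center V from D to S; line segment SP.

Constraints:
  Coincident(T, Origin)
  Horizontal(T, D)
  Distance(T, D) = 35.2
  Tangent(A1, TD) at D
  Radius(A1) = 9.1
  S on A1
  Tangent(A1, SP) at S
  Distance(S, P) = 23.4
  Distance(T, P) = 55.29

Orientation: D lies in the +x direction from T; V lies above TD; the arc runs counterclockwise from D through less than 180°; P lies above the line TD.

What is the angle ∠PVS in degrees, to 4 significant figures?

68.75°

Checks: |VS| = 9.100 ✓; ∠(VS, SP) = 90.00° ✓; |SP| = 23.40 ✓; |TP| = 55.29 ✓.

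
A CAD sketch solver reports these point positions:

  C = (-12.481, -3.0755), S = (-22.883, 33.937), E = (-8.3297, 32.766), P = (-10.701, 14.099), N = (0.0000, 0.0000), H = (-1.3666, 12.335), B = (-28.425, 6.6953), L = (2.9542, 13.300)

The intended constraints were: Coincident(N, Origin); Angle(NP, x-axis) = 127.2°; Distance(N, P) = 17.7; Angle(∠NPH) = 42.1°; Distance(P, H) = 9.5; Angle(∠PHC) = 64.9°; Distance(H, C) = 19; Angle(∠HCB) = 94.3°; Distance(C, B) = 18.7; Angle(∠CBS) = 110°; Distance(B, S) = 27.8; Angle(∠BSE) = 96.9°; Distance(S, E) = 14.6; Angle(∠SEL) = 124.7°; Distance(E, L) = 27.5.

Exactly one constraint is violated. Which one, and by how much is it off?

Distance(E, L) = 27.5 — off by 5.00.

N = (0.00, 0.00) ✓; NP at 127.2° ✓; |NP| = 17.70 ✓; ∠NPH = 42.10° ✓; |PH| = 9.500 ✓; ∠PHC = 64.90° ✓; |HC| = 19.00 ✓; ∠HCB = 94.30° ✓; |CB| = 18.70 ✓; ∠CBS = 110.0° ✓; |BS| = 27.80 ✓; ∠BSE = 96.90° ✓; |SE| = 14.60 ✓; ∠SEL = 124.7° ✓; |EL| = 22.50 ✗.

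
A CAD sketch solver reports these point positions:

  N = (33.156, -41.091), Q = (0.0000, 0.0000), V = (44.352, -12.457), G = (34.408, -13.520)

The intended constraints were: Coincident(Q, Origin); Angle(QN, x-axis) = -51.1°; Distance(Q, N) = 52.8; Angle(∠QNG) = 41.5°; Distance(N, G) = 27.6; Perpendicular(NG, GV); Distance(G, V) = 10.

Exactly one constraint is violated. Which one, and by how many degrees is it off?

Perpendicular(NG, GV) — off by 8.70°.

Q = (0.00, 0.00) ✓; QN at -51.10° ✓; |QN| = 52.80 ✓; ∠QNG = 41.50° ✓; |NG| = 27.60 ✓; ∠(NG, GV) = 81.30° ✗; |GV| = 10.00 ✓.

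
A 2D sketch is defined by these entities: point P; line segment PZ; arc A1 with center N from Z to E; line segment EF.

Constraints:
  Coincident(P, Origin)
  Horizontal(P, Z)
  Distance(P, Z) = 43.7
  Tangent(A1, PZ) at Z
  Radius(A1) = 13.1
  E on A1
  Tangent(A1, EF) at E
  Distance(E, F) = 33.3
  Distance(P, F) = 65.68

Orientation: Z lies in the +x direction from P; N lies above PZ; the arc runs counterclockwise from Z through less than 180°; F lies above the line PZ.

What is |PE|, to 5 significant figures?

58.690

P is at the origin; PZ is horizontal with |PZ| = 43.7 and Z on the +x side, so Z = (43.700, 0.0000). Since A1 is tangent to PZ there, NZ ⟂ PZ, so N = Z + (0, 13.1) = (43.700, 13.100). Since NE ⟂ EF (tangency), |NF| = √(13.1² + 33.3²) = 35.784 regardless of where E sits on A1. So F lies on both circle(P, 65.68) and circle(N, 35.784); the above-PZ intersection is F = (43.866, 48.884). E is the foot of the tangent from F: E = (55.913, 17.839).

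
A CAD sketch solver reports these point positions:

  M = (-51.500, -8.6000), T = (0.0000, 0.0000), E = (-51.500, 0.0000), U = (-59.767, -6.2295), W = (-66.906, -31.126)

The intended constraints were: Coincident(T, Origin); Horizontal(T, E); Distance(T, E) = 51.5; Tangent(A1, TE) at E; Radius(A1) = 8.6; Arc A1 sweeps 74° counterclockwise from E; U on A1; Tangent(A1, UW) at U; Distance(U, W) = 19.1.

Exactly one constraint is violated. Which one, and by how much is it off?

Distance(U, W) = 19.1 — off by 6.80.

T = (0.00, 0.00) ✓; T.y = 0.00, E.y = 0.00 ✓; |TE| = 51.50 ✓; ∠(ME, ET) = 90.00° ✓; |ME| = 8.600 ✓; bearing(M→U) − bearing(M→E) = 74.00° ✓; |MU| = 8.600 ✓; ∠(MU, UW) = 90.00° ✓; |UW| = 25.90 ✗.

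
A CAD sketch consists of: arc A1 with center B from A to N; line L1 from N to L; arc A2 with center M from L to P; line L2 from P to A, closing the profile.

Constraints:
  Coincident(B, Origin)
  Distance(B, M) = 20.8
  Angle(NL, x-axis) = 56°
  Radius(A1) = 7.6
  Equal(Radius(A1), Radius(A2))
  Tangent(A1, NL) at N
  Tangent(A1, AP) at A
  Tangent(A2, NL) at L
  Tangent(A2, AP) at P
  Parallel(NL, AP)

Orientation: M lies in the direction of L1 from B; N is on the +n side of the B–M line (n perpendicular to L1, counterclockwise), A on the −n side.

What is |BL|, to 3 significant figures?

22.1

The slot axis is L1's direction at 56.0°, so u = (cos 56.0°, sin 56.0°) = (0.559, 0.829) and n = (−sin 56.0°, cos 56.0°) = (-0.829, 0.559). B is at the origin and M lies 20.8 along u from B, so M = 20.8·u = (11.6, 17.2). Tangency of A1 to both parallel lines with radius 7.6 puts N and A at B ± 7.6·n: N = (-6.30, 4.25), A = (6.30, -4.25). Equal radii place L and P the same way about M: L = M + 7.6·n = (5.33, 21.5), P = M − 7.6·n = (17.9, 13.0). Then |BL| = |L − B| = 22.1.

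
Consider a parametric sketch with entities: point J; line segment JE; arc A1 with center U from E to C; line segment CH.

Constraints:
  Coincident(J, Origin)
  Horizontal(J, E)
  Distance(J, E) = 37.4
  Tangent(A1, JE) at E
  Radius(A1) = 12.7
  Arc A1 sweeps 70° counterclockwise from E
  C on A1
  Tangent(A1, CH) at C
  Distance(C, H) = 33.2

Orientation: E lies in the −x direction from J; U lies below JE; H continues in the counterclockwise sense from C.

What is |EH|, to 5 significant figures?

45.901

J is at the origin; JE is horizontal with |JE| = 37.4 and E on the −x side, so E = (-37.400, 0.0000). Since A1 is tangent to JE there, UE ⟂ JE, so U = E + (0, -12.7) = (-37.400, -12.700). On A1, E sits at bearing 90° from U; a 70° counterclockwise sweep puts C at bearing 160°, so C = U + 12.7·(cos 160°, sin 160°) = (-49.334, -8.3563). Since A1 is tangent to CH there, UC ⟂ CH, so CH runs along (−sin 160°, cos 160°); with |CH| = 33.2, H = (-60.689, -39.554). Then |EH| = |H − E| = 45.901.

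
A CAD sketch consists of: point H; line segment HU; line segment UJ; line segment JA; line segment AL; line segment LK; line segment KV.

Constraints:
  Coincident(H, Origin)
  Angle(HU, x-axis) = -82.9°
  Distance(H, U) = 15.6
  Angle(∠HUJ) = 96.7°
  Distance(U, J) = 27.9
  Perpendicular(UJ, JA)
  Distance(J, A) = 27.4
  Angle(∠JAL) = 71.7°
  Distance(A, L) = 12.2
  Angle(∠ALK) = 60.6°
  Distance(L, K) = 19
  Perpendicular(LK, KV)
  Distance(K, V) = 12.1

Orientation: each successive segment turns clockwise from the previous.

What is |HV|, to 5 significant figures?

40.556

H is at the origin; HU runs at -82.9° with length 15.6, so U = (1.9282, -15.480). ∠HUJ = 96.7° gives UJ at -166.20° from the x-axis; with |UJ| = 27.9, J = (-25.166, -22.135). UJ is perpendicular to JA, so JA runs at 103.80°; with |JA| = 27.4, A = (-31.702, 4.4736). ∠JAL = 71.7° gives AL at -4.5000° from the x-axis; with |AL| = 12.2, L = (-19.540, 3.5164). ∠ALK = 60.6° gives LK at -123.90° from the x-axis; with |LK| = 19.0, K = (-30.137, -12.254). LK is perpendicular to KV, so KV runs at 146.10°; with |KV| = 12.1, V = (-40.180, -5.5051). Then |HV| = |V − H| = 40.556.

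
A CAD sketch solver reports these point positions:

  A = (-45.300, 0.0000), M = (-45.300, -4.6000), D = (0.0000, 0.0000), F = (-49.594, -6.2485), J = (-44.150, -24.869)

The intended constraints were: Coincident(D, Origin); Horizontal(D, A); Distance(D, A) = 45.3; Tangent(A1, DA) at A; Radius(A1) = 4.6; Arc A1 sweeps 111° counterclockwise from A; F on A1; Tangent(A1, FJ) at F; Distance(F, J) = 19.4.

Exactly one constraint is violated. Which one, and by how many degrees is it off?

Tangent(A1, FJ) at F — off by 4.71°.

D = (0.00, 0.00) ✓; D.y = 0.00, A.y = 0.00 ✓; |DA| = 45.30 ✓; ∠(MA, AD) = 90.00° ✓; |MA| = 4.600 ✓; bearing(M→F) − bearing(M→A) = 111.0° ✓; |MF| = 4.600 ✓; ∠(MF, FJ) = 94.71° ✗; |FJ| = 19.40 ✓.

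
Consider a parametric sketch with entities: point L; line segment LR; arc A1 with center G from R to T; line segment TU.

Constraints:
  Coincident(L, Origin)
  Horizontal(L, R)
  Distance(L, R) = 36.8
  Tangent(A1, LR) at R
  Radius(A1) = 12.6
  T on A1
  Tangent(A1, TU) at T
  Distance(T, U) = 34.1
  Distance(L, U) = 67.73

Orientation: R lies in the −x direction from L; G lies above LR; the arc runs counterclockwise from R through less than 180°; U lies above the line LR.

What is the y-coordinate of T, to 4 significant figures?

20.64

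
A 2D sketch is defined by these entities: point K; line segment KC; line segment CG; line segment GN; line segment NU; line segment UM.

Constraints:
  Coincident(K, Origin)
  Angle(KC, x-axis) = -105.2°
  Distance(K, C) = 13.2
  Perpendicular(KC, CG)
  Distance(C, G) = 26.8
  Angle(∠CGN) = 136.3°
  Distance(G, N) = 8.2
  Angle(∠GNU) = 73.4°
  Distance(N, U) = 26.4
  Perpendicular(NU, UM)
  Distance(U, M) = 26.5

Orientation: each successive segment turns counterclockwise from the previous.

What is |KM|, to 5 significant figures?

17.788

K is at the origin; KC runs at -105.2° with length 13.2, so C = (-3.4609, -12.738). The perpendicularity gives CG at right angles to KC, so CG runs at -15.200°; with |CG| = 26.8, G = (22.402, -19.765). ∠CGN = 136.3° gives GN at 28.500° from the x-axis; with |GN| = 8.2, N = (29.608, -15.852). ∠GNU = 73.4° gives NU at 135.10° from the x-axis; with |NU| = 26.4, U = (10.908, 2.7828). The perpendicularity gives UM at right angles to NU, so UM runs at -134.90°; with |UM| = 26.5, M = (-7.7979, -15.988). Then |KM| = |M − K| = 17.788.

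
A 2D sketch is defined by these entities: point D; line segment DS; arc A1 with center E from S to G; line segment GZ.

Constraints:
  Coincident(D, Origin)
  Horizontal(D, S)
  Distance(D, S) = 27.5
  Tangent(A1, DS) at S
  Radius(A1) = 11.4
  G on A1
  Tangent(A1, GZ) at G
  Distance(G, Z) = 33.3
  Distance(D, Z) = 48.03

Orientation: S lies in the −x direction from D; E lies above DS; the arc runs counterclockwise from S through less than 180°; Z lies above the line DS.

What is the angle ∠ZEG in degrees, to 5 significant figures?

71.102°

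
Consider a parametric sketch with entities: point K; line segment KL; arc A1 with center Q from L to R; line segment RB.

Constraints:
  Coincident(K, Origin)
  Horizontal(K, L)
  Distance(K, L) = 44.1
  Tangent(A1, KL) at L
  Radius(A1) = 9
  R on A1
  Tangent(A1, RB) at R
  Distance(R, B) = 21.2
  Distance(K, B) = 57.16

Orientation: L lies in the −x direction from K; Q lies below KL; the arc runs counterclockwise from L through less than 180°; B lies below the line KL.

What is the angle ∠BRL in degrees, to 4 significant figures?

127.8°

K is at the origin; KL is horizontal with |KL| = 44.1 and L on the −x side, so L = (-44.10, 0.000). Since A1 is tangent to KL there, QL ⟂ KL, so Q = L + (0, -9) = (-44.10, -9.000). Since QR ⟂ RB (tangency), |QB| = √(9.0² + 21.2²) = 23.03 regardless of where R sits on A1. So B lies on both circle(K, 57.16) and circle(Q, 23.03); the below-KL intersection is B = (-47.51, -31.78). R is the foot of the tangent from B: R = (-52.81, -11.25).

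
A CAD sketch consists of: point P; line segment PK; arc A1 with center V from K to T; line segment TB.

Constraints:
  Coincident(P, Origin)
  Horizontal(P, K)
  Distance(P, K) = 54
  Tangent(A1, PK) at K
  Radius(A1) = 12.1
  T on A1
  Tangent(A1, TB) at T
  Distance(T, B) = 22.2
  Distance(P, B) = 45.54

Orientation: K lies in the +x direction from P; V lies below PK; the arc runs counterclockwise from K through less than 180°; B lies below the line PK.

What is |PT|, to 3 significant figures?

43.4

Checks: ∠(VK, KP) = 90.00° ✓; |VT| = 12.10 ✓; ∠(VT, TB) = 90.00° ✓; |TB| = 22.20 ✓; |PB| = 45.54 ✓.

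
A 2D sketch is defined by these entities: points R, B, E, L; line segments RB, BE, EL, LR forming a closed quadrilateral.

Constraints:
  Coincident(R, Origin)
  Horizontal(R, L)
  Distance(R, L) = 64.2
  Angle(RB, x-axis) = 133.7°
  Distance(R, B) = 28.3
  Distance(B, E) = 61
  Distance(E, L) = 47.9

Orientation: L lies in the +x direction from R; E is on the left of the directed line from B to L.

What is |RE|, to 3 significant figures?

55.4

R is at the origin; R and L share the same y with |RL| = 64.2 and L in +x, so L = (64.2, 0). RB runs at 133.7° with |RB| = 28.3, so B = (-19.6, 20.5). E is determined by |BE| = 61.0 and |EL| = 47.9 together: it lies at the intersection of circle(B, 61.0) and circle(L, 47.9). With |BL| = 86.2, the foot of the radical line on BL is 51.4 from B and the perpendicular offset is √(61.0² − 51.4²) = 32.9. Taking the left-of-BL solution: E = (38.2, 40.2).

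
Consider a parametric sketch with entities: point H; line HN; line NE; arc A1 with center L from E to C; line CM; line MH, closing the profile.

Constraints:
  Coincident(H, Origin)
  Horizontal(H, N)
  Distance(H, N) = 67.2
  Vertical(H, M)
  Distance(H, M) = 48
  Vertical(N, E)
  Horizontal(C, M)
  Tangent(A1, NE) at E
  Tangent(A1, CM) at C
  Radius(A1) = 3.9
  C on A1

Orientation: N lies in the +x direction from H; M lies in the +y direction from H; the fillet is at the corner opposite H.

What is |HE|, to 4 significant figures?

80.38

H is at the origin; HN is horizontal with |HN| = 67.2 and N on the +x side, so N = (67.20, 0.000). H and M share the same x with |HM| = 48.0 and M on the +y side, so M = (0.000, 48.00). The virtual corner opposite H is at (67.20, 48.00). Since A1 is tangent to NE there, LE ⟂ NE and tangency of A1 to CM means the radius LC is perpendicular to CM, with radius 3.9, so the center L sits 3.9 in from both sides at L = (63.30, 44.10). That places the tangent points at E = (67.20, 44.10) on NE and C = (63.30, 48.00) on CM. Then |HE| = |E − H| = 80.38.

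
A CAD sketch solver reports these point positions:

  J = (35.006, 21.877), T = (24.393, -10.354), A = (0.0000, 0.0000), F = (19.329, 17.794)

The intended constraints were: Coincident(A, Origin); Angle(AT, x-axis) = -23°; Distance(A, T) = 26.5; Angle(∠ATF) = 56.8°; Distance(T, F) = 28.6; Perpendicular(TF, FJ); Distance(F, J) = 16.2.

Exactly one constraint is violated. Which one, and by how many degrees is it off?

Perpendicular(TF, FJ) — off by 4.40°.

A = (0.00, 0.00) ✓; AT at -23.00° ✓; |AT| = 26.50 ✓; ∠ATF = 56.80° ✓; |TF| = 28.60 ✓; ∠(TF, FJ) = 85.60° ✗; |FJ| = 16.20 ✓.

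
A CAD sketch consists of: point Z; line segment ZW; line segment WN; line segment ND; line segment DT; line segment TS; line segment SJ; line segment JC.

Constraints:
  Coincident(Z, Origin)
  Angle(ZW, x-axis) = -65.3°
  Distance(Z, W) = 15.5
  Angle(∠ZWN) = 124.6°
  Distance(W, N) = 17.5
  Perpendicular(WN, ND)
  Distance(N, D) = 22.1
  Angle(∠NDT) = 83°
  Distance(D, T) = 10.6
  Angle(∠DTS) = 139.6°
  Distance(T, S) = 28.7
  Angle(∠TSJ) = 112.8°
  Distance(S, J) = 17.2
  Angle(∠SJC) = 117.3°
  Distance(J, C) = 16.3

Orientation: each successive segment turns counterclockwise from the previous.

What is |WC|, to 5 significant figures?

20.015

Z is at the origin; ZW runs at -65.3° with length 15.5, so W = (6.4769, -14.082). ∠ZWN = 124.6° gives WN at -9.9000° from the x-axis; with |WN| = 17.5, N = (23.716, -17.091). The perpendicularity gives ND at right angles to WN, so ND runs at 80.100°; with |ND| = 22.1, D = (27.516, 4.6803). ∠NDT = 83.0° gives DT at 177.10° from the x-axis; with |DT| = 10.6, T = (16.930, 5.2166). ∠DTS = 139.6° gives TS at -142.50° from the x-axis; with |TS| = 28.7, S = (-5.8397, -12.255). ∠TSJ = 112.8° gives SJ at -75.300° from the x-axis; with |SJ| = 17.2, J = (-1.4750, -28.892). ∠SJC = 117.3° gives JC at -12.600° from the x-axis; with |JC| = 16.3, C = (14.432, -32.448). Then |WC| = |C − W| = 20.015.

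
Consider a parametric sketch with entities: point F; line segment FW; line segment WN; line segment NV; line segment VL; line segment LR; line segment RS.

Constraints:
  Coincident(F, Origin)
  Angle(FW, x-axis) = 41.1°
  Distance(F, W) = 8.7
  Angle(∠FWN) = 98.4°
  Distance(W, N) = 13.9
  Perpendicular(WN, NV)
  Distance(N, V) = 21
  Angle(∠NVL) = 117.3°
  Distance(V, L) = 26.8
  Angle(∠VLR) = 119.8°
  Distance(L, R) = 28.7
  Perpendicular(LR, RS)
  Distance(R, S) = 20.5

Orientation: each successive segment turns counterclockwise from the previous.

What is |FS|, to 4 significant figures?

23.08

∠VLR = 119.8° gives LR at -24.40° from the x-axis; with |LR| = 28.7, R = (10.03, -32.47). The perpendicularity gives RS at right angles to LR, so RS runs at 65.60°; with |RS| = 20.5, S = (18.50, -13.80). Then |FS| = |S − F| = 23.08.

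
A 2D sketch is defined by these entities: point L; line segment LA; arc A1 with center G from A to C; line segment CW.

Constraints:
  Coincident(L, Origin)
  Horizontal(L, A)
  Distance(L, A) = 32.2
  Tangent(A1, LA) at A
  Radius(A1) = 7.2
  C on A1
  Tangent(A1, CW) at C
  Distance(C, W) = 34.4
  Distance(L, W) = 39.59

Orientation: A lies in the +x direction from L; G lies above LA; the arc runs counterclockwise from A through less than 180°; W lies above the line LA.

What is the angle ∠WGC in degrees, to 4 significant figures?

78.18°

Checks: L = (0.00, 0.00) ✓; |GC| = 7.200 ✓; ∠(GC, CW) = 90.00° ✓; |CW| = 34.40 ✓; |LW| = 39.59 ✓.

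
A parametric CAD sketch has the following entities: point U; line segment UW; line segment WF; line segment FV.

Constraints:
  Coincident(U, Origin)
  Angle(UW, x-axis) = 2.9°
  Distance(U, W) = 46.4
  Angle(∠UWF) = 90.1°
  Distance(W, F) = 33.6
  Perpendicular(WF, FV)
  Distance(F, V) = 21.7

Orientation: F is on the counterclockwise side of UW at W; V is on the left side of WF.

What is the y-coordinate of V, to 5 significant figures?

34.847

U is at the origin; UW runs at 2.9° with length 46.4, so W = 46.4·(cos 2.9°, sin 2.9°) = (46.341, 2.3475). ∠UWF = 90.1°, so WF runs at 2.9° + (180° − 90.1°) = 92.800° from the x-axis; with |WF| = 33.6, F = W + 33.6·(cos 92.800°, sin 92.800°) = (44.699, 35.907). The perpendicularity gives FV at right angles to WF; with |FV| = 21.7 on the left of WF, V = F + 21.7·(-0.99881, -0.048850) = (23.025, 34.847). So V.y = 34.847.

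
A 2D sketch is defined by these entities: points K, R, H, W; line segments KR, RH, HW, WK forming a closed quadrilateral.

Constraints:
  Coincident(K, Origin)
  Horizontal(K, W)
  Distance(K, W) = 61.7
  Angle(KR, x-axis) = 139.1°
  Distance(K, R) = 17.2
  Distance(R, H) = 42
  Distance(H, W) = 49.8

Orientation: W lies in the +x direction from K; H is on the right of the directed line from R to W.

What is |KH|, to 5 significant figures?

24.949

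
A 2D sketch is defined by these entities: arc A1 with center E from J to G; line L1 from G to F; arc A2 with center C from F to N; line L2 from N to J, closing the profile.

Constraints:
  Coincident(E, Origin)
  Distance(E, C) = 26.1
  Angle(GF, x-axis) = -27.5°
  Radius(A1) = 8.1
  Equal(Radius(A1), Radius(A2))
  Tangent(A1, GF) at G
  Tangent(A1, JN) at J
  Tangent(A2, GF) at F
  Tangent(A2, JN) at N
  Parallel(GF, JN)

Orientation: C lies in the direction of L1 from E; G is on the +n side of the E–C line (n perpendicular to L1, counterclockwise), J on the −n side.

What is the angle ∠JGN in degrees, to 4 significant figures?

58.17°

The slot axis is L1's direction at -27.5°, so u = (cos -27.5°, sin -27.5°) = (0.8870, -0.4617) and n = (−sin -27.5°, cos -27.5°) = (0.4617, 0.8870). E is at the origin and C lies 26.1 along u from E, so C = 26.1·u = (23.15, -12.05). Tangency of A1 to both parallel lines with radius 8.1 puts G and J at E ± 8.1·n: G = (3.740, 7.185), J = (-3.740, -7.185). Equal radii place F and N the same way about C: F = C + 8.1·n = (26.89, -4.867), N = C − 8.1·n = (19.41, -19.24). Then cos ∠JGN = GJ·GN / (|GJ||GN|), giving 58.17°.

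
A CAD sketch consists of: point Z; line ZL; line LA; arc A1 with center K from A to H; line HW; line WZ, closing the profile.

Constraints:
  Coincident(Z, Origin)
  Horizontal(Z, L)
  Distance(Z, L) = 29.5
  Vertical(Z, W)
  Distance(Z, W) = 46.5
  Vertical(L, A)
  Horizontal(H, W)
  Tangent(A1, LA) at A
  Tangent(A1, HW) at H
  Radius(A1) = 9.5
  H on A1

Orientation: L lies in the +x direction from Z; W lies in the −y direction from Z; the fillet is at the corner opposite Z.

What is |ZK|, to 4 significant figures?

42.06

Z is at the origin; Z and L share the same y with |ZL| = 29.5 and L on the +x side, so L = (29.50, 0.000). ZW is vertical with |ZW| = 46.5 and W on the −y side, so W = (0.000, -46.50). The virtual corner opposite Z is at (29.50, -46.50). A1 meets LA tangentially, so KA is at right angles to LA and tangency of A1 to HW means the radius KH is perpendicular to HW, with radius 9.5, so the center K sits 9.5 in from both sides at K = (20.00, -37.00). Then |ZK| = |K − Z| = 42.06.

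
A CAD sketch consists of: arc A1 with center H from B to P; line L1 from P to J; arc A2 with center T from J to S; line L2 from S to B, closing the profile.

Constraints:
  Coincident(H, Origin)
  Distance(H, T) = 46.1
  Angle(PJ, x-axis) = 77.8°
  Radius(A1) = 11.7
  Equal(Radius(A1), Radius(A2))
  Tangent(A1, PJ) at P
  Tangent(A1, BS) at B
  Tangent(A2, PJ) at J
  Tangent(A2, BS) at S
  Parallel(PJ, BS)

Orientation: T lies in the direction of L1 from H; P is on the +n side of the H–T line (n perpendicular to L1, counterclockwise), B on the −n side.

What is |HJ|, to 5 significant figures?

47.562

The slot axis is L1's direction at 77.8°, so u = (cos 77.8°, sin 77.8°) = (0.21132, 0.97742) and n = (−sin 77.8°, cos 77.8°) = (-0.97742, 0.21132). H is at the origin and T lies 46.1 along u from H, so T = 46.1·u = (9.7421, 45.059). Tangency of A1 to both parallel lines with radius 11.7 puts P and B at H ± 11.7·n: P = (-11.436, 2.4725), B = (11.436, -2.4725). Equal radii place J and S the same way about T: J = T + 11.7·n = (-1.6937, 47.531), S = T − 11.7·n = (21.178, 42.586). Then |HJ| = |J − H| = 47.562.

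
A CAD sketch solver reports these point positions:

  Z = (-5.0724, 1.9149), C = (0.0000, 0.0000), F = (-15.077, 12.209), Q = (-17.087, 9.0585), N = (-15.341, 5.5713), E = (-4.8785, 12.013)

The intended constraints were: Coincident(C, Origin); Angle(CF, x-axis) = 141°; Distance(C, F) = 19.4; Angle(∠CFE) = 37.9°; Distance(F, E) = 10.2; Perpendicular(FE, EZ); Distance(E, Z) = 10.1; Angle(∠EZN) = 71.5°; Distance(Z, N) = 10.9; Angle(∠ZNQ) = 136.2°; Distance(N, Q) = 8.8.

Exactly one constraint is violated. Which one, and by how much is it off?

Distance(N, Q) = 8.8 — off by 4.90.

C = (0.00, 0.00) ✓; CF at 141.0° ✓; |CF| = 19.40 ✓; ∠CFE = 37.90° ✓; |FE| = 10.20 ✓; ∠(FE, EZ) = 90.00° ✓; |EZ| = 10.10 ✓; ∠EZN = 71.50° ✓; |ZN| = 10.90 ✓; ∠ZNQ = 136.2° ✓; |NQ| = 3.900 ✗.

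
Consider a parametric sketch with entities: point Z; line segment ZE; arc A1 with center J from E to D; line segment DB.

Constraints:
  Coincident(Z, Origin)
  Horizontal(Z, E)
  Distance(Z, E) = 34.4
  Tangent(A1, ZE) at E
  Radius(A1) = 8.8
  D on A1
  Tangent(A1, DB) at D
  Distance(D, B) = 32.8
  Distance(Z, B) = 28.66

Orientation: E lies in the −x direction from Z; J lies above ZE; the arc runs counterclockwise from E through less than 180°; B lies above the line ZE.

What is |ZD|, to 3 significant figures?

27.9

Checks: |ZE| = 34.40 ✓; |JD| = 8.800 ✓; ∠(JD, DB) = 90.00° ✓; |DB| = 32.80 ✓; |ZB| = 28.66 ✓.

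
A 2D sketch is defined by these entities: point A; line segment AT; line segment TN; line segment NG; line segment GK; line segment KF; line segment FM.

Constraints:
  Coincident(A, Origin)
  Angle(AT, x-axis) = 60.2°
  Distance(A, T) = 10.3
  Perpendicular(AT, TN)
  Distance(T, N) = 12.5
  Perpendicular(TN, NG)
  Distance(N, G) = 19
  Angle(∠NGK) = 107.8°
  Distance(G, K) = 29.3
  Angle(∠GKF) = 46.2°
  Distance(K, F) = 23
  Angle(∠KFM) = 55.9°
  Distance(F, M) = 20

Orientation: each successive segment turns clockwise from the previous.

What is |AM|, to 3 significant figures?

15.1

A is at the origin; AT runs at 60.2° with length 10.3, so T = (5.12, 8.94). AT is perpendicular to TN, so TN runs at -29.8°; with |TN| = 12.5, N = (16.0, 2.73). TN is perpendicular to NG, so NG runs at -120°; with |NG| = 19.0, G = (6.52, -13.8). ∠NGK = 107.8° gives GK at 168° from the x-axis; with |GK| = 29.3, K = (-22.1, -7.67). ∠GKF = 46.2° gives KF at 34.2° from the x-axis; with |KF| = 23.0, F = (-3.11, 5.26). ∠KFM = 55.9° gives FM at -89.9° from the x-axis; with |FM| = 20.0, M = (-3.08, -14.7). Then |AM| = |M − A| = 15.1.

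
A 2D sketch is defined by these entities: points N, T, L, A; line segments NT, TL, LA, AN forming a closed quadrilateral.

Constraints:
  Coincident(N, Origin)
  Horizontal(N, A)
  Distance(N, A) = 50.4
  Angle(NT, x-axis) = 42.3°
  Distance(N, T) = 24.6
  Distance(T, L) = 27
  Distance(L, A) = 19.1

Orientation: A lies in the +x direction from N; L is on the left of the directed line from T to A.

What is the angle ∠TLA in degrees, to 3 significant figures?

102°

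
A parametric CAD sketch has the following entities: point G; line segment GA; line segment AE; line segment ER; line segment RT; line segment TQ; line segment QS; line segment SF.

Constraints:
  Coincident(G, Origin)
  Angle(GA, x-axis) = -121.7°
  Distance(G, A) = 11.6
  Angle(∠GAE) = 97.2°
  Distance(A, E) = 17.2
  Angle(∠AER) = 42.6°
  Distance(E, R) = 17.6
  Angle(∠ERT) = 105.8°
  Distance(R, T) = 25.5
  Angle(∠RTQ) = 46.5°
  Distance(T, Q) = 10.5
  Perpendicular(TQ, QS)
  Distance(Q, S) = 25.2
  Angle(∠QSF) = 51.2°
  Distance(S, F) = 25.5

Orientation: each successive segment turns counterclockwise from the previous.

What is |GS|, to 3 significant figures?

8.72

G is at the origin; GA runs at -121.7° with length 11.6, so A = (-6.10, -9.87). ∠GAE = 97.2° gives AE at -38.9° from the x-axis; with |AE| = 17.2, E = (7.29, -20.7). ∠AER = 42.6° gives ER at 98.5° from the x-axis; with |ER| = 17.6, R = (4.69, -3.26). ∠ERT = 105.8° gives RT at 173° from the x-axis; with |RT| = 25.5, T = (-20.6, -0.0235). ∠RTQ = 46.5° gives TQ at -53.8° from the x-axis; with |TQ| = 10.5, Q = (-14.4, -8.50). TQ ⟂ QS, so QS runs at 36.2°; with |QS| = 25.2, S = (5.93, 6.39). Then |GS| = |S − G| = 8.72.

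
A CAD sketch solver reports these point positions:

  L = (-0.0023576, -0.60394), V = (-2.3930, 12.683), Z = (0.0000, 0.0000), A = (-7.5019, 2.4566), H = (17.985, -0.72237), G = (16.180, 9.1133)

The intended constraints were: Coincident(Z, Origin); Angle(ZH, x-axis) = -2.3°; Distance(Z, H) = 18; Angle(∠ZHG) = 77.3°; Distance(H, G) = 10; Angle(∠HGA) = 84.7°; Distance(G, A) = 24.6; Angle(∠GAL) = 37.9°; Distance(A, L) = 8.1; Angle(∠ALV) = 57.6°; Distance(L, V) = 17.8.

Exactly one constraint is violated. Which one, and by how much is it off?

Distance(L, V) = 17.8 — off by 4.30.

Z = (0.00, 0.00) ✓; ZH at -2.300° ✓; |ZH| = 18.00 ✓; ∠ZHG = 77.30° ✓; |HG| = 10.00 ✓; ∠HGA = 84.70° ✓; |GA| = 24.60 ✓; ∠GAL = 37.90° ✓; |AL| = 8.100 ✓; ∠ALV = 57.60° ✓; |LV| = 13.50 ✗.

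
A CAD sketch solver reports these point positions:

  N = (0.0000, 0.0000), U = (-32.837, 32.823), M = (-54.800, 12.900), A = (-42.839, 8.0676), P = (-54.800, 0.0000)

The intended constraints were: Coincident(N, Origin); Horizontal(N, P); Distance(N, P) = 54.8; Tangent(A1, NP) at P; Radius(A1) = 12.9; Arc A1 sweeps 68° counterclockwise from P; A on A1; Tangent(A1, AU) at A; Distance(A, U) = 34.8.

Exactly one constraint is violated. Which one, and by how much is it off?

Distance(A, U) = 34.8 — off by 8.10.

N = (0.00, 0.00) ✓; N.y = 0.00, P.y = 0.00 ✓; |NP| = 54.80 ✓; ∠(MP, PN) = 90.00° ✓; |MP| = 12.90 ✓; bearing(M→A) − bearing(M→P) = 68.00° ✓; |MA| = 12.90 ✓; ∠(MA, AU) = 90.00° ✓; |AU| = 26.70 ✗.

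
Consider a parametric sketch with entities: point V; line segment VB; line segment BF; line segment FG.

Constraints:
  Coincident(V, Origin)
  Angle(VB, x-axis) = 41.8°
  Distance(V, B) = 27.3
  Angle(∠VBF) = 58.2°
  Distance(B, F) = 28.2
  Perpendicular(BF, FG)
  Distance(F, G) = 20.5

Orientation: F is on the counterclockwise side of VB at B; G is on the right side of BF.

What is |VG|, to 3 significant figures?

45.8

V is at the origin; VB runs at 41.8° with length 27.3, so B = 27.3·(cos 41.8°, sin 41.8°) = (20.4, 18.2). ∠VBF = 58.2°, so BF runs at 41.8° + (180° − 58.2°) = 164° from the x-axis; with |BF| = 28.2, F = B + 28.2·(cos 164°, sin 164°) = (-6.70, 26.2). BF is perpendicular to FG; with |FG| = 20.5 on the right of BF, G = F + 20.5·(0.282, 0.959) = (-0.913, 45.8). Then |VG| = |G − V| = 45.8.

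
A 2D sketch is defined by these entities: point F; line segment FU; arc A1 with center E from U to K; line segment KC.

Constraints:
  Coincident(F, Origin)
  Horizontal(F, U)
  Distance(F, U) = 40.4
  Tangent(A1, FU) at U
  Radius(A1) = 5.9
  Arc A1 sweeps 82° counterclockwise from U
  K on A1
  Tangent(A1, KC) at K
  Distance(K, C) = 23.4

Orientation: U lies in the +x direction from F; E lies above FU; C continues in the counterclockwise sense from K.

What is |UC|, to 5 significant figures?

29.680

F is at the origin; FU is horizontal with |FU| = 40.4 and U on the +x side, so U = (40.400, 0.0000). Since A1 is tangent to FU there, EU ⟂ FU, so E = U + (0, 5.9) = (40.400, 5.9000). On A1, U sits at bearing -90° from E; an 82° counterclockwise sweep puts K at bearing -8°, so K = E + 5.9·(cos -8°, sin -8°) = (46.243, 5.0789). The tangent condition forces EK to be normal to KC, so KC runs along (−sin -8°, cos -8°); with |KC| = 23.4, C = (49.499, 28.251). Then |UC| = |C − U| = 29.680.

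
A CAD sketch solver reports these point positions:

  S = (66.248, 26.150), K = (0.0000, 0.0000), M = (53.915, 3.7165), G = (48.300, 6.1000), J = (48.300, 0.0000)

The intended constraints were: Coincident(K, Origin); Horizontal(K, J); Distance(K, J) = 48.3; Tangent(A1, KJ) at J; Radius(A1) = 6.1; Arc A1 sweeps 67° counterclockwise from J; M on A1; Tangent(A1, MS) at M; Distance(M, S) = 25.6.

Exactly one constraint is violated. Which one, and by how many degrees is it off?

Tangent(A1, MS) at M — off by 5.80°.

K = (0.00, 0.00) ✓; K.y = 0.00, J.y = 0.00 ✓; |KJ| = 48.30 ✓; ∠(GJ, JK) = 90.00° ✓; |GJ| = 6.100 ✓; bearing(G→M) − bearing(G→J) = 67.00° ✓; |GM| = 6.100 ✓; ∠(GM, MS) = 95.80° ✗; |MS| = 25.60 ✓.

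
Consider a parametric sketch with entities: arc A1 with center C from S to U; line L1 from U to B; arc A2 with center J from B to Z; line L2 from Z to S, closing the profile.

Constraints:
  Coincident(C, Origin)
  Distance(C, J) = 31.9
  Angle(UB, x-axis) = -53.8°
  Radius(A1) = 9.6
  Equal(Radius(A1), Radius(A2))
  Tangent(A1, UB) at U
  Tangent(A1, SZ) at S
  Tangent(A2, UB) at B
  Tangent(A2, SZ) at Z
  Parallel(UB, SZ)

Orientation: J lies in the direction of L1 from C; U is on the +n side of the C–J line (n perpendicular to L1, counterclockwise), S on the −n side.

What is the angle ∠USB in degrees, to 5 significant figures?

58.957°

Tangency of A1 to both parallel lines with radius 9.6 puts U and S at C ± 9.6·n: U = (7.7468, 5.6698), S = (-7.7468, -5.6698). Equal radii place B and Z the same way about J: B = J + 9.6·n = (26.587, -20.072), Z = J − 9.6·n = (11.094, -31.412). Then cos ∠USB = SU·SB / (|SU||SB|), giving 58.957°.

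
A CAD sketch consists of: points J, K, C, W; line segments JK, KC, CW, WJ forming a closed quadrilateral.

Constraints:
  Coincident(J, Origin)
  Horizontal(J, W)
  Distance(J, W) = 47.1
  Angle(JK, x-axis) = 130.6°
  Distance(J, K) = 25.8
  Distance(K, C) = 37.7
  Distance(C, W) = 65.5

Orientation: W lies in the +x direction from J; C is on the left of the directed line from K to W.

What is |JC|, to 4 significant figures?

50.53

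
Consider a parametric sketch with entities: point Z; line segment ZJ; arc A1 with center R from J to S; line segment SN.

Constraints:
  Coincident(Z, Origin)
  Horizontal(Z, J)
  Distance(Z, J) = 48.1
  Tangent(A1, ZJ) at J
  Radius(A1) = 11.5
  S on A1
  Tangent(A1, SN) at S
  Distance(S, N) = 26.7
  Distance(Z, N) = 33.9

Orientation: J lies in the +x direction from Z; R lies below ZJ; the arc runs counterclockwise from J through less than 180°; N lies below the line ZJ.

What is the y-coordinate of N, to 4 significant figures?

-25.33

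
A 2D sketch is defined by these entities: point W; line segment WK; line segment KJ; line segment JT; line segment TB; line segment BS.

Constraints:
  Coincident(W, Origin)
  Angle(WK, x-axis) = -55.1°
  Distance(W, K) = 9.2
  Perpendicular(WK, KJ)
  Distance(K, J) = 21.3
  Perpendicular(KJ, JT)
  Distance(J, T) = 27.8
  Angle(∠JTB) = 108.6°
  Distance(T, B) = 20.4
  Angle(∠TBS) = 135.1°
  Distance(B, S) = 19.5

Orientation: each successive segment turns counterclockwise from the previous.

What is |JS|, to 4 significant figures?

44.88

W is at the origin; WK runs at -55.1° with length 9.2, so K = (5.264, -7.545). The perpendicularity gives KJ at right angles to WK, so KJ runs at 34.90°; with |KJ| = 21.3, J = (22.73, 4.641). KJ ⟂ JT, so JT runs at 124.9°; with |JT| = 27.8, T = (6.827, 27.44). ∠JTB = 108.6° gives TB at -163.7° from the x-axis; with |TB| = 20.4, B = (-12.75, 21.72). ∠TBS = 135.1° gives BS at -118.8° from the x-axis; with |BS| = 19.5, S = (-22.15, 4.628). Then |JS| = |S − J| = 44.88.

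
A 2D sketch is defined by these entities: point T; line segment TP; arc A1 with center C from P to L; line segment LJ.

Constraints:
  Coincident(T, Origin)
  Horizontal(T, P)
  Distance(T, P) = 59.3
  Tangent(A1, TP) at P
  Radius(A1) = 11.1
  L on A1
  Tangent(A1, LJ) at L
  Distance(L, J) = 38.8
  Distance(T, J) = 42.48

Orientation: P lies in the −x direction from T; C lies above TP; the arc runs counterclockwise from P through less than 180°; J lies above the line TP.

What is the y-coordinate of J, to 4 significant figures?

33.70

Checks: |CL| = 11.10 ✓; ∠(CL, LJ) = 90.00° ✓; |LJ| = 38.80 ✓; |TJ| = 42.48 ✓.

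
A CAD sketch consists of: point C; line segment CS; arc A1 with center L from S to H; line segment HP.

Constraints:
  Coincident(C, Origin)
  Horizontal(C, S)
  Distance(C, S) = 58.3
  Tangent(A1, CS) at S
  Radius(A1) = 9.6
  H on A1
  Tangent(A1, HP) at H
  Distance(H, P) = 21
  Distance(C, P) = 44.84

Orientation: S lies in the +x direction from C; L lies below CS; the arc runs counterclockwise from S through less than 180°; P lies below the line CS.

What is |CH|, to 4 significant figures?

50.39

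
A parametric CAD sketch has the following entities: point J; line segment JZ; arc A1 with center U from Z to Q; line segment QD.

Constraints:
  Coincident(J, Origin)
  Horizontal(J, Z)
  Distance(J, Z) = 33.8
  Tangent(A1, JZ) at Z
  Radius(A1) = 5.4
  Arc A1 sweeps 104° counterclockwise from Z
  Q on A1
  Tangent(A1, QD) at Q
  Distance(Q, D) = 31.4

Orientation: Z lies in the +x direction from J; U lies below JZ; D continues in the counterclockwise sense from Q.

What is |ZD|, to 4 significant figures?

37.25

J is at the origin; J and Z share the same y with |JZ| = 33.8 and Z on the +x side, so Z = (33.80, 0.000). Tangency of A1 to JZ means the radius UZ is perpendicular to JZ, so U = Z + (0, -5.4) = (33.80, -5.400). On A1, Z sits at bearing 90° from U; a 104° counterclockwise sweep puts Q at bearing 194°, so Q = U + 5.4·(cos 194°, sin 194°) = (28.56, -6.706). Since A1 is tangent to QD there, UQ ⟂ QD, so QD runs along (−sin 194°, cos 194°); with |QD| = 31.4, D = (36.16, -37.17). Then |ZD| = |D − Z| = 37.25.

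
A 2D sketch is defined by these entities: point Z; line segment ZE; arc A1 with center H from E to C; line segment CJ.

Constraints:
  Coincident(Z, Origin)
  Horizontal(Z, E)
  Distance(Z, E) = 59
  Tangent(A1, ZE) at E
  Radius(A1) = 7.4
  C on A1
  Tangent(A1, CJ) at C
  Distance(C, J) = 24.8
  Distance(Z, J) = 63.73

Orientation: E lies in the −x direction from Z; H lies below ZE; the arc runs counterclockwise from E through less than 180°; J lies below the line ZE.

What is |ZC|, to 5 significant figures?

66.491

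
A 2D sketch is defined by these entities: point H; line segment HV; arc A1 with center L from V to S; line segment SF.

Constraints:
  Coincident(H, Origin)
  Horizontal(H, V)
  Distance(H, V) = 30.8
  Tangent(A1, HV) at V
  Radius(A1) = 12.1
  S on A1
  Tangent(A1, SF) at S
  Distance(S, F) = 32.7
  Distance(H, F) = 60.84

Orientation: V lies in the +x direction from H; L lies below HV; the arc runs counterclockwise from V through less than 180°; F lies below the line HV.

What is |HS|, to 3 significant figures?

28.5

H is at the origin; HV is horizontal with |HV| = 30.8 and V on the +x side, so V = (30.8, 0.00). Tangency of A1 to HV means the radius LV is perpendicular to HV, so L = V + (0, -12.1) = (30.8, -12.1). Since LS ⟂ SF (tangency), |LF| = √(12.1² + 32.7²) = 34.9 regardless of where S sits on A1. So F lies on both circle(H, 60.84) and circle(L, 34.9); the below-HV intersection is F = (40.2, -45.7). S is the foot of the tangent from F: S = (21.0, -19.2).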